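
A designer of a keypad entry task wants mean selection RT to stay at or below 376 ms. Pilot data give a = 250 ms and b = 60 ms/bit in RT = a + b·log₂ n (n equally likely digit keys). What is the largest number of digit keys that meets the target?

4

60·log₂ n ≤ 376 − 250 = 126, giving log₂ n ≤ 2.1000 and n ≤ 4.287. The largest whole number is 4.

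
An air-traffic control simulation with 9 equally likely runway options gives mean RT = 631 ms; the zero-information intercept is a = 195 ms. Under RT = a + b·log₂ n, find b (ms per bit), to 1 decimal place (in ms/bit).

137.5 ms/bit

9 alternatives carry log₂ 9 = 3.1699 bits; the choice cost is 631 − 195 = 436 ms, so b = 436/3.1699 = 137.543 ms/bit.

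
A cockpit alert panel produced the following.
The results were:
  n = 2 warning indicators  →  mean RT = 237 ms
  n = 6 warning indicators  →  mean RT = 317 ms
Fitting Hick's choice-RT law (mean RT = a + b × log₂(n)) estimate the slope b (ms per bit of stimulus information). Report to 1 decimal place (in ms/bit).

50.5 ms/bit

The slope on a log₂ axis is (317 − 237) / (2.5850 − 1) = 50.474 ms/bit.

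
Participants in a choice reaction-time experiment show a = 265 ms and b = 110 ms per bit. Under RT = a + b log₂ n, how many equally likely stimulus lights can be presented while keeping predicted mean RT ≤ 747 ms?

Information budget: (747 − 265)/110 = 4.3818 bits, so n ≤ 2^4.3818 = 20.848 → at most 20.

20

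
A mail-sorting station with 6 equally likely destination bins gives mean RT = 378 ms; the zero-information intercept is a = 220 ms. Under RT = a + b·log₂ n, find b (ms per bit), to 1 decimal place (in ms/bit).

61.1 ms/bit

6 alternatives carry log₂ 6 = 2.5850 bits; the choice cost is 378 − 220 = 158 ms, so b = 158/2.5850 = 61.123 ms/bit.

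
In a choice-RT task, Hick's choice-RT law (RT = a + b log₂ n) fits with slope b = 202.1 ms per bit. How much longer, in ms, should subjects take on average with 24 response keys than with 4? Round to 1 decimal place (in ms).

Only the slope matters, since a is common to both: ΔRT = b·log₂(n₂/n₁).
log₂(24) − log₂(4) = 4.5850 − 2 = 2.5850.
ΔRT = 202.1 × 2.5850 = 522.421 ms.

522.4 ms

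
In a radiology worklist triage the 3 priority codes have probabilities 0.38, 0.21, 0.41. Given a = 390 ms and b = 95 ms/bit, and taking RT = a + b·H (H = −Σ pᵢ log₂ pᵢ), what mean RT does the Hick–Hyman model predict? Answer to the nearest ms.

H = 0.38·log₂(1/0.38) + 0.21·log₂(1/0.21) + 0.41·log₂(1/0.41) = 1.5307 bits.
RT = 390 + 95 × 1.5307 = 535.41 ms.

535 ms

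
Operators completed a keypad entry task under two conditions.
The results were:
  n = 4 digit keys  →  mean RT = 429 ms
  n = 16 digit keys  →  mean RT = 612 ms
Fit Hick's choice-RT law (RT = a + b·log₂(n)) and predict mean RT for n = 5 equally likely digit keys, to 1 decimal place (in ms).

RT is linear in log₂ n, so two points fix the line:
  b = (612 − 429) / (log₂ 16 − log₂ 4) = 183 / (4 − 2) = 91.500 ms/bit
  a = 429 − 91.500 × 2 = 246.000 ms
Then RT(5) = 246.000 + 91.500 × log₂ 5 = 246.000 + 91.500 × 2.3219 ≈ 458.456 ms.

458.5 ms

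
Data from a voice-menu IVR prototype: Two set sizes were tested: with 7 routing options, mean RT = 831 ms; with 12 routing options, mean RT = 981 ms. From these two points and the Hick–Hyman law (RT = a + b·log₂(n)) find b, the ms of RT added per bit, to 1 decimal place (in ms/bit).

b = (RT₂ − RT₁)/(log₂ n₂ − log₂ n₁) = (981 − 831)/(3.5850 − 2.8074) = 192.899 ms/bit.

192.9 ms/bit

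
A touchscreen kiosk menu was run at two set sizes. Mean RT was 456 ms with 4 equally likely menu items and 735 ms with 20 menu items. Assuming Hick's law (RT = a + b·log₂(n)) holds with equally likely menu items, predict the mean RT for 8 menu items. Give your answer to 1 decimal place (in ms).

576.2 ms

Fit slope and intercept:
  b = (735 − 456) / (log₂ 20 − log₂ 4) = 279 / (4.3219 − 2) = 120.159 ms/bit
  a = 456 − 120.159 × 2 = 215.682 ms
Then RT(8) = 215.682 + 120.159 × log₂ 8 = 215.682 + 120.159 × 3 ≈ 576.159 ms.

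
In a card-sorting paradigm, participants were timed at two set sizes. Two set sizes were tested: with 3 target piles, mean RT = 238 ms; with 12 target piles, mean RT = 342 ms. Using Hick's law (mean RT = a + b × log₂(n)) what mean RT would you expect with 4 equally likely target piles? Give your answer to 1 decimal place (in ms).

259.6 ms

RT is linear in log₂ n, so two points fix the line:
  b = (342 − 238) / (log₂ 12 − log₂ 3) = 104 / (3.5850 − 1.5850) = 52.000 ms/bit
  a = 238 − 52.000 × 1.5850 = 155.582 ms
Then RT(4) = 155.582 + 52.000 × log₂ 4 = 155.582 + 52.000 × 2 ≈ 259.582 ms.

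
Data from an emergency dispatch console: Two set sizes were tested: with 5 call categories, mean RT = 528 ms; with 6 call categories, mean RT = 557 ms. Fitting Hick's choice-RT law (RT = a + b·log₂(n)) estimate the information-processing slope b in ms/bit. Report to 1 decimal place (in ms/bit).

110.3 ms/bit

b = (RT₂ − RT₁)/(log₂ n₂ − log₂ n₁) = (557 − 528)/(2.5850 − 2.3219) = 110.252 ms/bit.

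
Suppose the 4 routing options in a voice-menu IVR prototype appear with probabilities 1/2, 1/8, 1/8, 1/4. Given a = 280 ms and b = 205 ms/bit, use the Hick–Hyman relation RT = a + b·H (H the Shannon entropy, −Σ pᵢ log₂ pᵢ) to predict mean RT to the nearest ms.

Each term −pᵢ log₂ pᵢ: 0.5·1 + 0.125·3 + 0.125·3 + 0.25·2; summed, H = 1.750 bits.
Mean RT = a + bH = 280 + 205·1.750 = 638.75 ms.

639 ms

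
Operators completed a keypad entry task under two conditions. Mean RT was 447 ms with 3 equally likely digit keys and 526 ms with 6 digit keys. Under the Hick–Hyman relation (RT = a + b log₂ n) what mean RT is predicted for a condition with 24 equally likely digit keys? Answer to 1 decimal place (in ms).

RT is linear in log₂ n, so two points fix the line:
  b = (526 − 447) / (log₂ 6 − log₂ 3) = 79 / (2.5850 − 1.5850) = 79.000 ms/bit
  a = 447 − 79.000 × 1.5850 = 321.788 ms
Then RT(24) = 321.788 + 79.000 × log₂ 24 = 321.788 + 79.000 × 4.5850 ≈ 684.000 ms.

684.0 ms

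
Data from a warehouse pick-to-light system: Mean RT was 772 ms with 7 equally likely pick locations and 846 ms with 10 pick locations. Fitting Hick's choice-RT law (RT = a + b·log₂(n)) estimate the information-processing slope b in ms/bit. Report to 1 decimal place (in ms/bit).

The slope on a log₂ axis is (846 − 772) / (3.3219 − 2.8074) = 143.809 ms/bit.

143.8 ms/bit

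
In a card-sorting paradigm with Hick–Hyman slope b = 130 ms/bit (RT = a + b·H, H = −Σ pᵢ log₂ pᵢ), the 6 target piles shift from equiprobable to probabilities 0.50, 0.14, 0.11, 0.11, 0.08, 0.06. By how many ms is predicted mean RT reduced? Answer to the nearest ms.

The RT saving is b·ΔH. Equiprobable H₀ = log₂(6) = 2.5850 bits; with the given probabilities H = 2.1327 bits.
b·(H₀ − H) = 130 × (2.5850 − 2.1327) = 58.79 ms.

59 ms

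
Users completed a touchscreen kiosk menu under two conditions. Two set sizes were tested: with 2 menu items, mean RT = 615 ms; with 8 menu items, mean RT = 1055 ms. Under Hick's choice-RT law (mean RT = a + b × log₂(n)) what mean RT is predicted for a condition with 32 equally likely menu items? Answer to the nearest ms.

1495 ms

RT is linear in log₂ n, so two points fix the line:
  b = (1055 − 615) / (log₂ 8 − log₂ 2) = 440 / (3 − 1) = 220 ms/bit
  a = 615 − 220 × 1 = 395 ms
Then RT(32) = 395 + 220 × log₂ 32 = 395 + 220 × 5 ≈ 1495.000 ms.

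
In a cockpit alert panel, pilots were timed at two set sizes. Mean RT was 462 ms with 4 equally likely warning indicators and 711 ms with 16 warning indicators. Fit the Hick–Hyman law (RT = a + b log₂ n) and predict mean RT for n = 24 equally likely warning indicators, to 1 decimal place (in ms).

Fit slope and intercept:
  b = (711 − 462) / (log₂ 16 − log₂ 4) = 249 / (4 − 2) = 124.500 ms/bit
  a = 462 − 124.500 × 2 = 213.000 ms
Then RT(24) = 213.000 + 124.500 × log₂ 24 = 213.000 + 124.500 × 4.5850 ≈ 783.828 ms.

783.8 ms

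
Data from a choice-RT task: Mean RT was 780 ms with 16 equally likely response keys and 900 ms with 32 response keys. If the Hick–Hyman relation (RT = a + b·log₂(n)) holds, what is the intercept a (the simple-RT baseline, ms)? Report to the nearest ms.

300 ms

Slope: b = (900 − 780) / (log₂ 32 − log₂ 16) = 120/1.0000 = 120 ms/bit.
a = RT₁ − b·log₂ n₁ = 780 − 120 × 4 = 300.000 ms.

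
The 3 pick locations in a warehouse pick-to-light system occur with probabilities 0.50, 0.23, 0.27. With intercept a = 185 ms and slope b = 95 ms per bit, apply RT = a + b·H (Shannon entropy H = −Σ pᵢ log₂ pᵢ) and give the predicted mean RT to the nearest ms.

H = 0.50·log₂(1/0.50) + 0.23·log₂(1/0.23) + 0.27·log₂(1/0.27) = 1.4977 bits.
RT = 185 + 95 × 1.4977 = 327.28 ms.

327 ms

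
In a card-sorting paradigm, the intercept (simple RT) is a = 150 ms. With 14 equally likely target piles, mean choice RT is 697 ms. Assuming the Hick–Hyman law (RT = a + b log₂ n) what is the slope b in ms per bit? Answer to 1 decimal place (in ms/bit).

14 alternatives carry log₂ 14 = 3.8074 bits; the choice cost is 697 − 150 = 547 ms, so b = 547/3.8074 = 143.669 ms/bit.

143.7 ms/bit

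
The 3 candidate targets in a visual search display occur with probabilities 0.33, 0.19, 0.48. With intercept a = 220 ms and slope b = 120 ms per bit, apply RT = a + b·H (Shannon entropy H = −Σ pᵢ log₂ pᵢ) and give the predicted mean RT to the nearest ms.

H = 0.33·log₂(1/0.33) + 0.19·log₂(1/0.19) + 0.48·log₂(1/0.48) = 1.4913 bits.
RT = 220 + 120 × 1.4913 = 398.96 ms.

399 ms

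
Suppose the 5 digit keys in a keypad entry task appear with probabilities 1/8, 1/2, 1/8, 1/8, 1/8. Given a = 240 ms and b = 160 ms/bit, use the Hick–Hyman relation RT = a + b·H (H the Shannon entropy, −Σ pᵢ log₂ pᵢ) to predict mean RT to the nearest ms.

560 ms

Each term −pᵢ log₂ pᵢ: 0.125·3 + 0.5·1 + 0.125·3 + 0.125·3 + 0.125·3; summed, H = 2.000 bits.
Mean RT = a + bH = 240 + 160·2.000 = 560.00 ms.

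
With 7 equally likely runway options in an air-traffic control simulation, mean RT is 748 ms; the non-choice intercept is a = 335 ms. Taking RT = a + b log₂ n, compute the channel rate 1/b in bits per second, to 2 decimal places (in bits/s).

b = (748 − 335)/log₂ 7 = 413/2.8074 = 147.114 ms per bit = 0.14711 s/bit; the reciprocal is 6.797 bits/s.

6.80 bits/s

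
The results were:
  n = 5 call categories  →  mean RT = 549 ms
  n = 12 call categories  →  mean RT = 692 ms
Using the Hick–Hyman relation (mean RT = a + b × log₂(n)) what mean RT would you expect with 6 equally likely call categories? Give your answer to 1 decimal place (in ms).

With log₂ n on the abscissa the relation is linear; from the two conditions:
  b = (692 − 549) / (log₂ 12 − log₂ 5) = 143 / (3.5850 − 2.3219) = 113.219 ms/bit
  a = 549 − 113.219 × 2.3219 = 286.113 ms
Then RT(6) = 286.113 + 113.219 × log₂ 6 = 286.113 + 113.219 × 2.5850 ≈ 578.781 ms.

578.8 ms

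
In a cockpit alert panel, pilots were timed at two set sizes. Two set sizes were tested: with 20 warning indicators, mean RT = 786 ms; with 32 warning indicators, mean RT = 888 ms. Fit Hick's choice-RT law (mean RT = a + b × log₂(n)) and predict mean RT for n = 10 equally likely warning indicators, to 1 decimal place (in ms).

Solve the two-equation system in a and b:
  b = (888 − 786) / (log₂ 32 − log₂ 20) = 102 / (5 − 4.3219) = 150.427 ms/bit
  a = 786 − 150.427 × 4.3219 = 135.867 ms
Then RT(10) = 135.867 + 150.427 × log₂ 10 = 135.867 + 150.427 × 3.3219 ≈ 635.573 ms.

635.6 ms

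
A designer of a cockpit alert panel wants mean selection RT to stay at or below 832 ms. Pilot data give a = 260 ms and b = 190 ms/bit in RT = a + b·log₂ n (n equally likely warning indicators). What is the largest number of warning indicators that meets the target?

8

190·log₂ n ≤ 832 − 260 = 572, giving log₂ n ≤ 3.0105 and n ≤ 8.059. The largest whole number is 8.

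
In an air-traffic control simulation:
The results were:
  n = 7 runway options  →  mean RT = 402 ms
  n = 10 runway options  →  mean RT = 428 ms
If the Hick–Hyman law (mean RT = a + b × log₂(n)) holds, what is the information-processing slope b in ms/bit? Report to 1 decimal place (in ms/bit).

b = (RT₂ − RT₁)/(log₂ n₂ − log₂ n₁) = (428 − 402)/(3.3219 − 2.8074) = 50.527 ms/bit.

50.5 ms/bit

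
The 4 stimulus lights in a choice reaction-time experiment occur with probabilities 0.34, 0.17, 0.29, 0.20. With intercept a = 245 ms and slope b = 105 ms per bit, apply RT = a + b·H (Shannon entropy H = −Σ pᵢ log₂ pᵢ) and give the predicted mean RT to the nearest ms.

H = 0.34·log₂(1/0.34) + 0.17·log₂(1/0.17) + 0.29·log₂(1/0.29) + 0.20·log₂(1/0.20) = 1.9461 bits.
RT = 245 + 105 × 1.9461 = 449.34 ms.

449 ms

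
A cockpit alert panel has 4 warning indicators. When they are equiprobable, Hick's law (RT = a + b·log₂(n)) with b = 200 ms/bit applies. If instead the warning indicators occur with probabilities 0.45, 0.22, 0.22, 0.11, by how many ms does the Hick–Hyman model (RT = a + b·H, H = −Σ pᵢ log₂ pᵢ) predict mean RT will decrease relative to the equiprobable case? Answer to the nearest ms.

Equiprobable entropy H₀ = log₂ 4 = 2.0000 bits.
Skewed entropy H = −Σ pᵢ log₂ pᵢ = 1.8298 bits.
ΔRT = b·(H₀ − H) = 200 × 0.1702 = 34.03 ms.

34 ms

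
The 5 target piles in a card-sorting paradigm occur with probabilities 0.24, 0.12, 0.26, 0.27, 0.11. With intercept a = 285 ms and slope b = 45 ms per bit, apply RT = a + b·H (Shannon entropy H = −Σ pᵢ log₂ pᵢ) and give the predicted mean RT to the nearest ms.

385 ms

H = 0.24·log₂(1/0.24) + 0.12·log₂(1/0.12) + 0.26·log₂(1/0.26) + 0.27·log₂(1/0.27) + 0.11·log₂(1/0.11) = 2.2268 bits.
RT = 285 + 45 × 2.2268 = 385.21 ms.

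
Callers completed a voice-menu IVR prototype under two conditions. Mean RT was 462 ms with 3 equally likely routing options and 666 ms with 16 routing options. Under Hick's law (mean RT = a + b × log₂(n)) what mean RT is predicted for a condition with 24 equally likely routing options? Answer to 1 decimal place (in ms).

715.4 ms

Fit slope and intercept:
  b = (666 − 462) / (log₂ 16 − log₂ 3) = 204 / (4 − 1.5850) = 84.471 ms/bit
  a = 462 − 84.471 × 1.5850 = 328.117 ms
Then RT(24) = 328.117 + 84.471 × log₂ 24 = 328.117 + 84.471 × 4.5850 ≈ 715.412 ms.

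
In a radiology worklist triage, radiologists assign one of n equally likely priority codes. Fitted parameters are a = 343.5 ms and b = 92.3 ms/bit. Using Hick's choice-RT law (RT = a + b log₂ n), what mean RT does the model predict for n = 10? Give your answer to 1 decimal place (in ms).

log₂(10) = 3.3219 bits, so RT = 343.5 + 92.3 × 3.3219 ≈ 650.114 ms.

650.1 ms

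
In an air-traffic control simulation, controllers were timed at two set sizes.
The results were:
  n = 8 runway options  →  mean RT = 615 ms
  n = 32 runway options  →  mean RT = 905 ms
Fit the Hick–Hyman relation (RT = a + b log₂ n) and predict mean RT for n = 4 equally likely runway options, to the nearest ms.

470 ms

RT is linear in log₂ n, so two points fix the line:
  b = (905 − 615) / (log₂ 32 − log₂ 8) = 290 / (5 − 3) = 145 ms/bit
  a = 615 − 145 × 3 = 180 ms
Then RT(4) = 180 + 145 × log₂ 4 = 180 + 145 × 2 ≈ 470.000 ms.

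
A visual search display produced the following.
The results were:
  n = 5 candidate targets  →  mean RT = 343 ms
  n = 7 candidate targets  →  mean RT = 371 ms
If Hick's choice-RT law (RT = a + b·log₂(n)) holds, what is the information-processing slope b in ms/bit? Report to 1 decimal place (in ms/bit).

57.7 ms/bit

The slope on a log₂ axis is (371 − 343) / (2.8074 − 2.3219) = 57.681 ms/bit.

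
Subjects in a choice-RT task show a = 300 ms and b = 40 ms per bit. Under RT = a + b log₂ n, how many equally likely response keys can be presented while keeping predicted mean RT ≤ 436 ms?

Set 300 + 40·log₂ n ≤ 436 → log₂ n ≤ (436 − 300)/40 = 3.4000.
So n ≤ 2^3.4000 = 10.556; the largest integer n is 10.

10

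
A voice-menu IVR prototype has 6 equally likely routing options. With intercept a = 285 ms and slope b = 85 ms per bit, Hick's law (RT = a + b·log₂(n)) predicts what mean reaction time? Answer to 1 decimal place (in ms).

504.7 ms

log₂(6) = 2.5850 bits, so RT = 285 + 85 × 2.5850 ≈ 504.722 ms.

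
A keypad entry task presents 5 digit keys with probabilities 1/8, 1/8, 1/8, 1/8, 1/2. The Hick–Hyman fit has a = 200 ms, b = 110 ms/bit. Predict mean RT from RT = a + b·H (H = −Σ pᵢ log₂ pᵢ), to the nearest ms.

420 ms

Each term −pᵢ log₂ pᵢ: 0.125·3 + 0.125·3 + 0.125·3 + 0.125·3 + 0.5·1; summed, H = 2.000 bits.
Mean RT = a + bH = 200 + 110·2.000 = 420.00 ms.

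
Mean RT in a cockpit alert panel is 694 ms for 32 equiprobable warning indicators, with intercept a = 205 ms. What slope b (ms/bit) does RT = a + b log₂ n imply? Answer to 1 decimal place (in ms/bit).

97.8 ms/bit

b = (694 − 205) / log₂(32) = 489 / 5 = 97.800 ms/bit.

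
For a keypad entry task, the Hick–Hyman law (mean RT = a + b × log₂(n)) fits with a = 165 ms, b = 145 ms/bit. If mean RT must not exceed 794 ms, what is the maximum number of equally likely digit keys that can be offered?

145·log₂ n ≤ 794 − 165 = 629, giving log₂ n ≤ 4.3379 and n ≤ 20.223. The largest whole number is 20.

20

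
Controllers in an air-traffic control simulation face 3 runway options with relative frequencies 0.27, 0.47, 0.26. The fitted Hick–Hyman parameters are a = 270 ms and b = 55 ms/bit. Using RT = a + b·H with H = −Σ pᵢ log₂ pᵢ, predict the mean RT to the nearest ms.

H = 0.27·log₂(1/0.27) + 0.47·log₂(1/0.47) + 0.26·log₂(1/0.26) = 1.5273 bits.
RT = 270 + 55 × 1.5273 = 354.00 ms.

354 ms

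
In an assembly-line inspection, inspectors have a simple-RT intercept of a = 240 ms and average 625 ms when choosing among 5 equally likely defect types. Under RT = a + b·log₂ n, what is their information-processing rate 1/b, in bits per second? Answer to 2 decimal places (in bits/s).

b = (625 − 240)/log₂ 5 = 385/2.3219 = 165.810 ms per bit = 0.16581 s/bit; the reciprocal is 6.031 bits/s.

6.03 bits/s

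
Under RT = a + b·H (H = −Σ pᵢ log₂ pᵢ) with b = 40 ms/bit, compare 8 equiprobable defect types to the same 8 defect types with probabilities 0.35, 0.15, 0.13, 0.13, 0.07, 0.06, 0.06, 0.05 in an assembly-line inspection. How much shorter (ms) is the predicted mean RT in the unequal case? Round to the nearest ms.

The RT saving is b·ΔH. Equiprobable H₀ = log₂(8) = 3.0000 bits; with the given probabilities H = 2.6777 bits.
b·(H₀ − H) = 40 × (3.0000 − 2.6777) = 12.89 ms.

13 ms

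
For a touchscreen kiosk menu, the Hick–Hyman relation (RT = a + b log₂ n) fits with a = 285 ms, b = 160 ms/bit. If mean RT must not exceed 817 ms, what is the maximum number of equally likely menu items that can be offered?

10

Information budget: (817 − 285)/160 = 3.3250 bits, so n ≤ 2^3.3250 = 10.021 → at most 10.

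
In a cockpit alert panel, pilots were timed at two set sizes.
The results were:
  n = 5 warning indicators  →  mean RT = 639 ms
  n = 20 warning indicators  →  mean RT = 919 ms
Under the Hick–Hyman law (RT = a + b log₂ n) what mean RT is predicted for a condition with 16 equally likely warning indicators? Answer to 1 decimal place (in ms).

Solve the two-equation system in a and b:
  b = (919 − 639) / (log₂ 20 − log₂ 5) = 280 / (4.3219 − 2.3219) = 140.000 ms/bit
  a = 639 − 140.000 × 2.3219 = 313.930 ms
Then RT(16) = 313.930 + 140.000 × log₂ 16 = 313.930 + 140.000 × 4 ≈ 873.930 ms.

873.9 ms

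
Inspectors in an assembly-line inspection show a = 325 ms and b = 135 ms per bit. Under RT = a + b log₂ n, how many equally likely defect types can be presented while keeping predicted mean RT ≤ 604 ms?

135·log₂ n ≤ 604 − 325 = 279, giving log₂ n ≤ 2.0667 and n ≤ 4.189. The largest whole number is 4.

4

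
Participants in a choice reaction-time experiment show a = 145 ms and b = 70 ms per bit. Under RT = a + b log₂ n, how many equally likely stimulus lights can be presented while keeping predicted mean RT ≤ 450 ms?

Set 145 + 70·log₂ n ≤ 450 → log₂ n ≤ (450 − 145)/70 = 4.3571.
So n ≤ 2^4.3571 = 20.494; the largest integer n is 20.

20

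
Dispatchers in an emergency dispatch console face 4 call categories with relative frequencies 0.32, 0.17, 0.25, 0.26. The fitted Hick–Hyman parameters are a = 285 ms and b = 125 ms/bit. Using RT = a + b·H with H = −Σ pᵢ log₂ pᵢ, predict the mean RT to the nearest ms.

H = 0.32·log₂(1/0.32) + 0.17·log₂(1/0.17) + 0.25·log₂(1/0.25) + 0.26·log₂(1/0.26) = 1.9659 bits.
RT = 285 + 125 × 1.9659 = 530.74 ms.

531 ms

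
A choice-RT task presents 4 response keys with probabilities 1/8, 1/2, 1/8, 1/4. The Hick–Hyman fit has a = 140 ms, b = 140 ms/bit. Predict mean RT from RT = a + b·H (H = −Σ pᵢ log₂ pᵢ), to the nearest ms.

385 ms

Each term −pᵢ log₂ pᵢ: 0.125·3 + 0.5·1 + 0.125·3 + 0.25·2; summed, H = 1.750 bits.
Mean RT = a + bH = 140 + 140·1.750 = 385.00 ms.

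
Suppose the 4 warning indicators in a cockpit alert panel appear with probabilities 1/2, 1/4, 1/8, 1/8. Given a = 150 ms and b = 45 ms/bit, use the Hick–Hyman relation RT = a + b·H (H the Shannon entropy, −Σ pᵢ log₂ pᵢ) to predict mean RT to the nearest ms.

229 ms

H = −Σ pᵢ log₂ pᵢ = 0.5·1 + 0.25·2 + 0.125·3 + 0.125·3 = 1.750 bits.
RT = 150 + 45 × 1.750 = 228.75 ms.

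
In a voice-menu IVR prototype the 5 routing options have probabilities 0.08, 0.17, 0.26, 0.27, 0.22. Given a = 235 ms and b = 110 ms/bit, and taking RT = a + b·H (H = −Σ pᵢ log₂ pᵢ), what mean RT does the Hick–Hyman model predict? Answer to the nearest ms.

479 ms

H = 0.08·log₂(1/0.08) + 0.17·log₂(1/0.17) + 0.26·log₂(1/0.26) + 0.27·log₂(1/0.27) + 0.22·log₂(1/0.22) = 2.2220 bits.
RT = 235 + 110 × 2.2220 = 479.42 ms.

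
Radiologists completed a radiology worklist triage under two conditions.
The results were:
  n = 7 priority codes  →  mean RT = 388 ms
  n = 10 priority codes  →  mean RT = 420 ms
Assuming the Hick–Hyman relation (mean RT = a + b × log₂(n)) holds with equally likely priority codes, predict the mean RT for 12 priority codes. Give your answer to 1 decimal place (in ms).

With log₂ n on the abscissa the relation is linear; from the two conditions:
  b = (420 − 388) / (log₂ 10 − log₂ 7) = 32 / (3.3219 − 2.8074) = 62.187 ms/bit
  a = 388 − 62.187 × 2.8074 = 213.418 ms
Then RT(12) = 213.418 + 62.187 × log₂ 12 = 213.418 + 62.187 × 3.5850 ≈ 436.357 ms.

436.4 ms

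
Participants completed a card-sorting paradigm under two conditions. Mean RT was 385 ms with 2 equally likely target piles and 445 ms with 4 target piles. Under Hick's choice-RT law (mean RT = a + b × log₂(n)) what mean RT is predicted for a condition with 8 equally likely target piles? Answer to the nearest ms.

505 ms

With log₂ n on the abscissa the relation is linear; from the two conditions:
  b = (445 − 385) / (log₂ 4 − log₂ 2) = 60 / (2 − 1) = 60 ms/bit
  a = 385 − 60 × 1 = 325 ms
Then RT(8) = 325 + 60 × log₂ 8 = 325 + 60 × 3 ≈ 505.000 ms.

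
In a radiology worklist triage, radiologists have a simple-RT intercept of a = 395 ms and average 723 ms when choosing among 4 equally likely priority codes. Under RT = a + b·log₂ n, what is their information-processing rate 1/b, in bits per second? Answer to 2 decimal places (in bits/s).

b = (723 − 395)/log₂ 4 = 328/2 = 164.000 ms per bit = 0.16400 s/bit; the reciprocal is 6.098 bits/s.

6.10 bits/s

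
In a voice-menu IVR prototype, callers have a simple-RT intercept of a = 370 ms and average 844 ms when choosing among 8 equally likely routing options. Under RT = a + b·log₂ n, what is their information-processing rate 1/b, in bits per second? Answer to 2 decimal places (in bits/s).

6.33 bits/s

b = (844 − 370)/log₂ 8 = 474/3 = 158.000 ms per bit = 0.15800 s/bit; the reciprocal is 6.329 bits/s.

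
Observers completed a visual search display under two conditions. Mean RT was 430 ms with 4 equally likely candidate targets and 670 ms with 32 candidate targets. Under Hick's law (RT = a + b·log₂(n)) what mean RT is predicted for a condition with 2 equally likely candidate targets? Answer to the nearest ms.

350 ms

Fit slope and intercept:
  b = (670 − 430) / (log₂ 32 − log₂ 4) = 240 / (5 − 2) = 80 ms/bit
  a = 430 − 80 × 2 = 270 ms
Then RT(2) = 270 + 80 × log₂ 2 = 270 + 80 × 1 ≈ 350.000 ms.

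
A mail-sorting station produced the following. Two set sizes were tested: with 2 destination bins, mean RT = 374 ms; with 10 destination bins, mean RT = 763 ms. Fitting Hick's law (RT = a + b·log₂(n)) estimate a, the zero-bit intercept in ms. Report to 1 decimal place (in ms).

206.5 ms

b = (RT₂ − RT₁)/(log₂ n₂ − log₂ n₁) = (763 − 374)/(3.3219 − 1) = 167.533 ms/bit.
Intercept: a = 374 − 167.533·log₂(2) = 206.467 ms.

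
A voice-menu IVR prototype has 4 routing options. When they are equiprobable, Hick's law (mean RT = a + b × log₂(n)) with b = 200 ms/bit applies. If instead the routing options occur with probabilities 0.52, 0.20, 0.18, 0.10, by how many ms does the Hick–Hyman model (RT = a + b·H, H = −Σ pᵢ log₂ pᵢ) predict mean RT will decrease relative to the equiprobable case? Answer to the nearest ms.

The RT saving is b·ΔH. Equiprobable H₀ = log₂(4) = 2.0000 bits; with the given probabilities H = 1.7325 bits.
b·(H₀ − H) = 200 × (2.0000 − 1.7325) = 53.51 ms.

54 ms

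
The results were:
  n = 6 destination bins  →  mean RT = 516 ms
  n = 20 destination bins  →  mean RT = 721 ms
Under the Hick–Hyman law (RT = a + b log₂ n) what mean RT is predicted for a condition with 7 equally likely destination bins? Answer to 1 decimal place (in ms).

542.2 ms

Solve the two-equation system in a and b:
  b = (721 − 516) / (log₂ 20 − log₂ 6) = 205 / (4.3219 − 2.5850) = 118.022 ms/bit
  a = 516 − 118.022 × 2.5850 = 210.918 ms
Then RT(7) = 210.918 + 118.022 × log₂ 7 = 210.918 + 118.022 × 2.8074 ≈ 542.247 ms.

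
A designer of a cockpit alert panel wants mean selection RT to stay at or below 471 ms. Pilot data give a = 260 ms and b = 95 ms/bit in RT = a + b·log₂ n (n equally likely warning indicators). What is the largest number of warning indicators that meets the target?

4

Set 260 + 95·log₂ n ≤ 471 → log₂ n ≤ (471 − 260)/95 = 2.2211.
So n ≤ 2^2.2211 = 4.662; the largest integer n is 4.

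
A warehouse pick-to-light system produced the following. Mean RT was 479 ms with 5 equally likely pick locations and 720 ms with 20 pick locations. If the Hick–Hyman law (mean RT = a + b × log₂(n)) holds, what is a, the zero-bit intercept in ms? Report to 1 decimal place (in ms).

Slope: b = (720 − 479) / (log₂ 20 − log₂ 5) = 241/2.0000 = 120.500 ms/bit.
Intercept: a = 479 − 120.500·log₂(5) = 199.208 ms.

199.2 ms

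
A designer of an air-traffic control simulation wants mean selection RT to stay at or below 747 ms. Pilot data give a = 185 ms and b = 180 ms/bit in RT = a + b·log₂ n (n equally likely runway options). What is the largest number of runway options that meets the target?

8

Set 185 + 180·log₂ n ≤ 747 → log₂ n ≤ (747 − 185)/180 = 3.1222.
So n ≤ 2^3.1222 = 8.707; the largest integer n is 8.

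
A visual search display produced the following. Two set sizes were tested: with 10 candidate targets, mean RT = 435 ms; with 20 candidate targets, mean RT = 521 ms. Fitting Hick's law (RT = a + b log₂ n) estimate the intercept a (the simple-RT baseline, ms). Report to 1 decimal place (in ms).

149.3 ms

b = (RT₂ − RT₁)/(log₂ n₂ − log₂ n₁) = (521 − 435)/(4.3219 − 3.3219) = 86.000 ms/bit.
a = RT₁ − b·log₂ n₁ = 435 − 86.000 × 3.3219 = 149.314 ms.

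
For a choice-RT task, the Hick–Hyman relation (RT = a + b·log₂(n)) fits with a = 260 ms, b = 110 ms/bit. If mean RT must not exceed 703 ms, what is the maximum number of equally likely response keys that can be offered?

16

110·log₂ n ≤ 703 − 260 = 443, giving log₂ n ≤ 4.0273 and n ≤ 16.305. The largest whole number is 16.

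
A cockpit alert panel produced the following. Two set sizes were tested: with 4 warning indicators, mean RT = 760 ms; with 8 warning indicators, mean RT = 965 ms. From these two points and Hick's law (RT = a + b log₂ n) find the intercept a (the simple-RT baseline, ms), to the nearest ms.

350 ms

The slope on a log₂ axis is (965 − 760) / (3 − 2) = 205 ms/bit.
Intercept: a = 760 − 205·log₂(4) = 350.000 ms.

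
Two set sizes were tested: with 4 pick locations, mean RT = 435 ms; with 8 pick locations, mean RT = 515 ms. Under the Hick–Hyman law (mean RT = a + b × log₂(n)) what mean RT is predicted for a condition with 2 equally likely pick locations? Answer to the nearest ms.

355 ms

With log₂ n on the abscissa the relation is linear; from the two conditions:
  b = (515 − 435) / (log₂ 8 − log₂ 4) = 80 / (3 − 2) = 80 ms/bit
  a = 435 − 80 × 2 = 275 ms
Then RT(2) = 275 + 80 × log₂ 2 = 275 + 80 × 1 ≈ 355.000 ms.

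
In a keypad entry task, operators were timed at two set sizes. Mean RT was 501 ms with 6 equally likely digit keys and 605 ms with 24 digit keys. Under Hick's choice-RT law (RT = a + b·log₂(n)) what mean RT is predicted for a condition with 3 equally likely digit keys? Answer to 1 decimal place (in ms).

Fit slope and intercept:
  b = (605 − 501) / (log₂ 24 − log₂ 6) = 104 / (4.5850 − 2.5850) = 52.000 ms/bit
  a = 501 − 52.000 × 2.5850 = 366.582 ms
Then RT(3) = 366.582 + 52.000 × log₂ 3 = 366.582 + 52.000 × 1.5850 ≈ 449.000 ms.

449.0 ms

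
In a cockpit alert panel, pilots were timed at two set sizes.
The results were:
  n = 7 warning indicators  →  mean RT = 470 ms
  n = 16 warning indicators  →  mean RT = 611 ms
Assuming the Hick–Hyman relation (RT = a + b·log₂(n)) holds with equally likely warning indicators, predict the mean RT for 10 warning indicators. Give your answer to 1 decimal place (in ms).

Solve the two-equation system in a and b:
  b = (611 − 470) / (log₂ 16 − log₂ 7) = 141 / (4 − 2.8074) = 118.225 ms/bit
  a = 470 − 118.225 × 2.8074 = 138.102 ms
Then RT(10) = 138.102 + 118.225 × log₂ 10 = 138.102 + 118.225 × 3.3219 ≈ 530.835 ms.

530.8 ms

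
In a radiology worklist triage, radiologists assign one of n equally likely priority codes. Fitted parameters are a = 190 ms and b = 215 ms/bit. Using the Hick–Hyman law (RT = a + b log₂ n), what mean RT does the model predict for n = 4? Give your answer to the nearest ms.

log₂(4) = 2 bits, so RT = 190 + 215 × 2 ≈ 620.000 ms.

620 ms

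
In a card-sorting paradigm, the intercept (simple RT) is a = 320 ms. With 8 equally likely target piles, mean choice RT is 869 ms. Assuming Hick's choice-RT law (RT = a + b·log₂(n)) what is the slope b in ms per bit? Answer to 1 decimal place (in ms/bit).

b = (869 − 320) / log₂(8) = 549 / 3 = 183.000 ms/bit.

183.0 ms/bit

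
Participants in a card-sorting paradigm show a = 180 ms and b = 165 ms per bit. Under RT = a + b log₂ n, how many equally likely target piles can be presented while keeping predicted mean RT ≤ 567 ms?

Set 180 + 165·log₂ n ≤ 567 → log₂ n ≤ (567 − 180)/165 = 2.3455.
So n ≤ 2^2.3455 = 5.082; the largest integer n is 5.

5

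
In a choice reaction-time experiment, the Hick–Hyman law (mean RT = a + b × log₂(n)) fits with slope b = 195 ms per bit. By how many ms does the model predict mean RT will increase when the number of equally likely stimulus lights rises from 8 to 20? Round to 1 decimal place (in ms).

ΔRT = (a + b log₂ n₂) − (a + b log₂ n₁) = b·(log₂ n₂ − log₂ n₁).
log₂(20) − log₂(8) = 4.3219 − 3 = 1.3219.
ΔRT = 195 × 1.3219 = 257.776 ms.

257.8 ms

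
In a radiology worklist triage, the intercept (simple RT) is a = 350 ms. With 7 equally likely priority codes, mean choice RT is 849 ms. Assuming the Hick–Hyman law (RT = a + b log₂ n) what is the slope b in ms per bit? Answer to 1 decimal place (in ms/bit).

7 alternatives carry log₂ 7 = 2.8074 bits; the choice cost is 849 − 350 = 499 ms, so b = 499/2.8074 = 177.747 ms/bit.

177.7 ms/bit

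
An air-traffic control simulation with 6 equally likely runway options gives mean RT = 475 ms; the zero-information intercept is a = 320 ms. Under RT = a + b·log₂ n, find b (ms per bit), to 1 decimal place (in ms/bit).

60.0 ms/bit

log₂(6) = 2.5850 bits.
b = (RT − a)/log₂ n = (475 − 320) / 2.5850 = 59.962 ms/bit.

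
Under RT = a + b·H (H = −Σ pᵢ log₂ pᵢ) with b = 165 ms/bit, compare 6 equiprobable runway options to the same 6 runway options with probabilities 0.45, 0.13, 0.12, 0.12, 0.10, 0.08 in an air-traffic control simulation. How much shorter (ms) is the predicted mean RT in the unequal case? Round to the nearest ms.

54 ms

Equiprobable entropy H₀ = log₂ 6 = 2.5850 bits.
Skewed entropy H = −Σ pᵢ log₂ pᵢ = 2.2589 bits.
ΔRT = b·(H₀ − H) = 165 × 0.3261 = 53.80 ms.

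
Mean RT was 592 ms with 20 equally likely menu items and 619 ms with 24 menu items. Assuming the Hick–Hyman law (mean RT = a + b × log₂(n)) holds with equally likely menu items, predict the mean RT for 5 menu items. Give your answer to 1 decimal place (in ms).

Fit slope and intercept:
  b = (619 − 592) / (log₂ 24 − log₂ 20) = 27 / (4.5850 − 4.3219) = 102.648 ms/bit
  a = 592 − 102.648 × 4.3219 = 148.362 ms
Then RT(5) = 148.362 + 102.648 × log₂ 5 = 148.362 + 102.648 × 2.3219 ≈ 386.704 ms.

386.7 ms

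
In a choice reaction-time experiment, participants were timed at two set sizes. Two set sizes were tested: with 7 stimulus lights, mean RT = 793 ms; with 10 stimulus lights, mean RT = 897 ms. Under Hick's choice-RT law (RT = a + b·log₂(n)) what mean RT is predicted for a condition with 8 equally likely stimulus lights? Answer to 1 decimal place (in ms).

831.9 ms

RT is linear in log₂ n, so two points fix the line:
  b = (897 − 793) / (log₂ 10 − log₂ 7) = 104 / (3.3219 − 2.8074) = 202.109 ms/bit
  a = 793 − 202.109 × 2.8074 = 225.608 ms
Then RT(8) = 225.608 + 202.109 × log₂ 8 = 225.608 + 202.109 × 3 ≈ 831.935 ms.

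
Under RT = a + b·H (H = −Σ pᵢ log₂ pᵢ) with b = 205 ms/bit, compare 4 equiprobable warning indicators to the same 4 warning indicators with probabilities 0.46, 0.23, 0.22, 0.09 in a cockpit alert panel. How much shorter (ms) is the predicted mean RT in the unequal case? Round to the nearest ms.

42 ms

Equiprobable entropy H₀ = log₂ 4 = 2.0000 bits.
Skewed entropy H = −Σ pᵢ log₂ pᵢ = 1.7962 bits.
ΔRT = b·(H₀ − H) = 205 × 0.2038 = 41.77 ms.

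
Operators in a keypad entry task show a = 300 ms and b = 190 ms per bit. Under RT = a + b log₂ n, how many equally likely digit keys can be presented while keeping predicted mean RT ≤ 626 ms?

3

Information budget: (626 − 300)/190 = 1.7158 bits, so n ≤ 2^1.7158 = 3.285 → at most 3.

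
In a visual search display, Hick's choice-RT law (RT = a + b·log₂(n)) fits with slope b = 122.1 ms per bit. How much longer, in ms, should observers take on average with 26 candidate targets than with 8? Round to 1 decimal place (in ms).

ΔRT = (a + b log₂ n₂) − (a + b log₂ n₁) = b·(log₂ n₂ − log₂ n₁).
log₂(26) − log₂(8) = 4.7004 − 3 = 1.7004.
ΔRT = 122.1 × 1.7004 = 207.624 ms.

207.6 ms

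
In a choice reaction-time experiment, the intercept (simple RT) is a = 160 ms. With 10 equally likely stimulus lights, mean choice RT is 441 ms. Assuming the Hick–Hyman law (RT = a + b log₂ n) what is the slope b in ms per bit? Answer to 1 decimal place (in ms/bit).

b = (441 − 160) / log₂(10) = 281 / 3.3219 = 84.589 ms/bit.

84.6 ms/bit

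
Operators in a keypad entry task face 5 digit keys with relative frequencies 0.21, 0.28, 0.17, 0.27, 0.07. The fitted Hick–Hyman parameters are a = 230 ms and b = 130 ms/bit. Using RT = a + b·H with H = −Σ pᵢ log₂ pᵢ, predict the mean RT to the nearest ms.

Entropy contributions −pᵢ log₂ pᵢ: 0.4728, 0.5142, 0.4346, 0.5100, 0.2686; sum H = 2.2002 bits.
RT = a + bH = 230 + 130·2.2002 = 516.03 ms.

516 ms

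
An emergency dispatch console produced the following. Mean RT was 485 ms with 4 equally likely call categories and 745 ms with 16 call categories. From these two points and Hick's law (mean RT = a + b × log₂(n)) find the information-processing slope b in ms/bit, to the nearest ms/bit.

The slope on a log₂ axis is (745 − 485) / (4 − 2) = 130 ms/bit.

130 ms/bit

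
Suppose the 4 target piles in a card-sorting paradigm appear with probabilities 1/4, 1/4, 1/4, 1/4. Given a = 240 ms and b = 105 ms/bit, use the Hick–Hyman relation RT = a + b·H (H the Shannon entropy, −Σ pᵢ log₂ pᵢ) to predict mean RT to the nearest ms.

H = −Σ pᵢ log₂ pᵢ = 0.25·2 + 0.25·2 + 0.25·2 + 0.25·2 = 2.000 bits.
RT = 240 + 105 × 2.000 = 450.00 ms.

450 ms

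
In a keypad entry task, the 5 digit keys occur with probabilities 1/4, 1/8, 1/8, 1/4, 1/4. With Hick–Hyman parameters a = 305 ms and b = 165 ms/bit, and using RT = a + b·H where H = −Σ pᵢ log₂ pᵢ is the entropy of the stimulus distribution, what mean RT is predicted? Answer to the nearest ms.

676 ms

Each term −pᵢ log₂ pᵢ: 0.25·2 + 0.125·3 + 0.125·3 + 0.25·2 + 0.25·2; summed, H = 2.250 bits.
Mean RT = a + bH = 305 + 165·2.250 = 676.25 ms.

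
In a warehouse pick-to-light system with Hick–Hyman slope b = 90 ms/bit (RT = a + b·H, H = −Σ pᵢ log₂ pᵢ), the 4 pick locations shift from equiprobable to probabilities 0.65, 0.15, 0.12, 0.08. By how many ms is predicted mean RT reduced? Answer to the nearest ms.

Equiprobable entropy H₀ = log₂ 4 = 2.0000 bits.
Skewed entropy H = −Σ pᵢ log₂ pᵢ = 1.4731 bits.
ΔRT = b·(H₀ − H) = 90 × 0.5269 = 47.42 ms.

47 ms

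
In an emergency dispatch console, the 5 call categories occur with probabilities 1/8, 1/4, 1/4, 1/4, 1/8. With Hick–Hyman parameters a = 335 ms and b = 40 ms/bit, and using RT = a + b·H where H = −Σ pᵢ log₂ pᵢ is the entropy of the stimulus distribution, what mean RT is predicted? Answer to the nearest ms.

425 ms

H = −Σ pᵢ log₂ pᵢ = 0.125·3 + 0.25·2 + 0.25·2 + 0.25·2 + 0.125·3 = 2.250 bits.
RT = 335 + 40 × 2.250 = 425.00 ms.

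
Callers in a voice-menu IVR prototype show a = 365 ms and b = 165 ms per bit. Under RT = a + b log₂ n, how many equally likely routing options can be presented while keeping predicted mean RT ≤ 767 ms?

5

Information budget: (767 − 365)/165 = 2.4364 bits, so n ≤ 2^2.4364 = 5.413 → at most 5.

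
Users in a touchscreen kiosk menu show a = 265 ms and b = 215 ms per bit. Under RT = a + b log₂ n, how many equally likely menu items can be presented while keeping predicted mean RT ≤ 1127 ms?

Set 265 + 215·log₂ n ≤ 1127 → log₂ n ≤ (1127 − 265)/215 = 4.0093.
So n ≤ 2^4.0093 = 16.103; the largest integer n is 16.

16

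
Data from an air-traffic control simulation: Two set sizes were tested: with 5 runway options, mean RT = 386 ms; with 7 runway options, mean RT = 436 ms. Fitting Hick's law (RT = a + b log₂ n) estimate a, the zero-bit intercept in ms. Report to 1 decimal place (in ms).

The slope on a log₂ axis is (436 − 386) / (2.8074 − 2.3219) = 103.002 ms/bit.
a = RT₁ − b·log₂ n₁ = 386 − 103.002 × 2.3219 = 146.836 ms.

146.8 ms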